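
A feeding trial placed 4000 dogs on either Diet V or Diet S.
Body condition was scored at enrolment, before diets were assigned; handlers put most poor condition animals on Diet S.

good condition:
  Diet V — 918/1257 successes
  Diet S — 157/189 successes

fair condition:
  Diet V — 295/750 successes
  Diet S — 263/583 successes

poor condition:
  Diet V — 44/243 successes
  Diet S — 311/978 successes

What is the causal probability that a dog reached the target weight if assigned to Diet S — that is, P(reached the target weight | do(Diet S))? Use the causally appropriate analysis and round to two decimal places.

Within every starting body condition level Diet S has the higher rate, yet pooled Diet V does — Simpson's reversal.
Since starting body condition is a pre-existing factor (not a product of the diet) and it affects the outcome on its own, it is a confounder. The stratified rates, not the pooled rate, identify the causal effect.
Standardising Diet S to the population starting body condition mix: 0.361·157/189 + 0.333·263/583 + 0.305·311/978 = 0.548.

0.55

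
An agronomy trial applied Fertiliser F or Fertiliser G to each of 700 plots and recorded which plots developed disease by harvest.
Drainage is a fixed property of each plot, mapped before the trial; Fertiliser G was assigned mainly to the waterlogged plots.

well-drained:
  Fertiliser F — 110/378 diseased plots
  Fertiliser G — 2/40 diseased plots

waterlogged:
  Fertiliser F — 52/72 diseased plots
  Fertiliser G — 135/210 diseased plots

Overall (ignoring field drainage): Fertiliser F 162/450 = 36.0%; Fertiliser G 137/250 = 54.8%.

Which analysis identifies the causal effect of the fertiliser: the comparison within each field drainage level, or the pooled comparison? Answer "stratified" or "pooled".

Here field drainage is a common cause — it drives both which fertiliser a case falls under and the outcome. The crude comparison mixes populations; the stratum-specific rates are the causally relevant ones.
Within each level — well-drained: 29.1% vs 5.0%; waterlogged: 72.2% vs 64.3% — Fertiliser G is lower every time.

stratified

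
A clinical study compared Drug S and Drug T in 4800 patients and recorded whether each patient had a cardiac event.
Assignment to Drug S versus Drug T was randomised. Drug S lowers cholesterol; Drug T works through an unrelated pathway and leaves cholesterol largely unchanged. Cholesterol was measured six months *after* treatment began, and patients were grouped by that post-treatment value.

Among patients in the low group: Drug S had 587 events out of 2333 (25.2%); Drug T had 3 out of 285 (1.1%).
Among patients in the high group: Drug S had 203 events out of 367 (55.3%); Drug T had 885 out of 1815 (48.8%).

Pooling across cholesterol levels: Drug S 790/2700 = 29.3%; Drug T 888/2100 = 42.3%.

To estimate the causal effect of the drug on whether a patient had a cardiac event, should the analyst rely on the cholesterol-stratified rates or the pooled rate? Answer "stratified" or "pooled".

pooled

The stratified and pooled comparisons disagree (Drug T wins within each cholesterol; Drug S wins overall), so the answer turns on the causal role of cholesterol.
Because the drug influences cholesterol, cholesterol is a post-treatment mediator, not a confounder. Stratifying on it would bias the estimate; the causal effect is the crude pooled difference.
Pooled: Drug S 29.3% vs Drug T 42.3%; Drug S is lower overall.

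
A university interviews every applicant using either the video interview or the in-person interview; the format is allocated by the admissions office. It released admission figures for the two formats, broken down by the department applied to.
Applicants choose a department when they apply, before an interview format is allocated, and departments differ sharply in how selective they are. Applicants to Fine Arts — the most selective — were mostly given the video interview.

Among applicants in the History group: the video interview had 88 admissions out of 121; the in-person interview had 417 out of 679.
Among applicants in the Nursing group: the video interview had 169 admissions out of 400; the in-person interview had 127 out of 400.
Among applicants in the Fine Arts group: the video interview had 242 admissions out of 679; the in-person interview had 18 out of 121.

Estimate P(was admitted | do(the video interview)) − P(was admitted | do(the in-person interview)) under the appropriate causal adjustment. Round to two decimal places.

+0.14

The stratified and pooled comparisons disagree (the video interview wins within each department; the in-person interview wins overall), so the answer turns on the causal role of department.
Department satisfies the back-door criterion: it is not a descendant of the interview format, and it blocks the spurious path from interview format to outcome. Adjusting for it (i.e., using the within-department rates) gives the causal effect.
Adjusting over the population distribution of department: 0.333·(0.727−0.614) + 0.333·(0.422−0.318) + 0.333·(0.356−0.149) = +0.142.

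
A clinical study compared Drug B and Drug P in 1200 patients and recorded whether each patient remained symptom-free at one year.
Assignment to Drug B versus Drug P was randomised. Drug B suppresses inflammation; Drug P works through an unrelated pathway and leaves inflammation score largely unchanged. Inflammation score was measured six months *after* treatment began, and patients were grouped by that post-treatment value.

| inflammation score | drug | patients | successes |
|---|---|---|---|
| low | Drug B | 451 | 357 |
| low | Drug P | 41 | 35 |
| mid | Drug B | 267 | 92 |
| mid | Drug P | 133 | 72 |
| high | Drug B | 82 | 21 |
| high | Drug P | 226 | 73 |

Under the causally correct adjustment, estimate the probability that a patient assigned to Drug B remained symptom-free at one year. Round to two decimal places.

0.59

Inflammation score is recorded after the drug and is itself shifted by it — it sits on the causal path from drug to outcome. Conditioning on a mediator would strip out part of the effect we want; the pooled comparison gives the total causal effect.
So P(outcome | do(Drug B)) is just the pooled rate for Drug B: 470/800 = 0.588.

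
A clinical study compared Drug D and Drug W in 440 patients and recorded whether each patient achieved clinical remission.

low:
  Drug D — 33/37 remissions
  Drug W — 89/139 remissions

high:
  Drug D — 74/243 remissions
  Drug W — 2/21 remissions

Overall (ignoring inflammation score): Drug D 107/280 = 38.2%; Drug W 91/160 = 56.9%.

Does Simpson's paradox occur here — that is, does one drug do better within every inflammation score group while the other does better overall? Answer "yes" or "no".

yes

Within each inflammation score level (low 89.2% vs 64.0%; high 30.5% vs 9.5%), Drug D has the higher rate every time. Pooled: 38.2% vs 56.9% — Drug W has the higher rate overall. The two comparisons disagree.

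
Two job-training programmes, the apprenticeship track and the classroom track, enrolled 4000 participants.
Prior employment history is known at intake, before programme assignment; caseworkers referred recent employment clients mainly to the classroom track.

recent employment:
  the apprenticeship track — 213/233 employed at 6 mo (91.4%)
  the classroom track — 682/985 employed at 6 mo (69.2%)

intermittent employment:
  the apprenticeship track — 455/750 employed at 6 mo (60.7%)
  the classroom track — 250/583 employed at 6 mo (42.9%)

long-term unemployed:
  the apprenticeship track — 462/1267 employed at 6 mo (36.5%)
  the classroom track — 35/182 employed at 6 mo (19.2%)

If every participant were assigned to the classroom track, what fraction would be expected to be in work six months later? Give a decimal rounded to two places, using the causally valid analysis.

0.42

the apprenticeship track is higher inside every prior employment history stratum but the classroom track is higher in aggregate. Whether to stratify depends on how prior employment history relates to the programme.
The imbalance in prior employment history arose from how participants were allocated, not from anything the programme did; and prior employment history independently affects the outcome. The pooled gap is confounded — condition on prior employment history.
Standardising the classroom track to the population prior employment history mix: 0.304·682/985 + 0.333·250/583 + 0.362·35/182 = 0.423.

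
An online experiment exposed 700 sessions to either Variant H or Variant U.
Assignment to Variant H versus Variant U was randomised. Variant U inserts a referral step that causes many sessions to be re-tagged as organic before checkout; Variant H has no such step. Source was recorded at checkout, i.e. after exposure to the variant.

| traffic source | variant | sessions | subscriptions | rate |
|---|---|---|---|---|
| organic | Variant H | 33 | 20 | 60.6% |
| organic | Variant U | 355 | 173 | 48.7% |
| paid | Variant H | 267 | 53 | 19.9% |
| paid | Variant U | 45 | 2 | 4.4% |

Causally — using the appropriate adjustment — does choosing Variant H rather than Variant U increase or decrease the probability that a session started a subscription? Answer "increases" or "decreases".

The stratified and pooled comparisons disagree (Variant H wins within each traffic source; Variant U wins overall), so the answer turns on the causal role of traffic source.
The distribution of traffic source is itself part of what the variant does — it is an intermediate outcome. Holding it fixed would remove that part of the effect; the total effect is the pooled difference.
Pooled: Variant H 24.3% vs Variant U 43.8%; Variant U is higher overall.

decreases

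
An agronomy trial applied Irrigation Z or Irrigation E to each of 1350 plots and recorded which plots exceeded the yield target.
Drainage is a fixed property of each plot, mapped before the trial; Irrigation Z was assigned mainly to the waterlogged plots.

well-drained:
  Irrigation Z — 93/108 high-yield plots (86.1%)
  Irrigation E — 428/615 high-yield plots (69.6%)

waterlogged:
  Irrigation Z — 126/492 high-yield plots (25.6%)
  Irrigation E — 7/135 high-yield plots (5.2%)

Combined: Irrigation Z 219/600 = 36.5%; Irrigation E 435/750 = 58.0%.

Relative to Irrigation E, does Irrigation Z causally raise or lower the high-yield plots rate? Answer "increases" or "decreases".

The stratified and pooled comparisons disagree (Irrigation Z wins within each field drainage; Irrigation E wins overall), so the answer turns on the causal role of field drainage.
The imbalance in field drainage arose from how plots were allocated, not from anything the irrigation did; and field drainage independently affects the outcome. The pooled gap is confounded — condition on field drainage.
Within each level — well-drained: 86.1% vs 69.6%; waterlogged: 25.6% vs 5.2% — Irrigation Z is higher every time.

increases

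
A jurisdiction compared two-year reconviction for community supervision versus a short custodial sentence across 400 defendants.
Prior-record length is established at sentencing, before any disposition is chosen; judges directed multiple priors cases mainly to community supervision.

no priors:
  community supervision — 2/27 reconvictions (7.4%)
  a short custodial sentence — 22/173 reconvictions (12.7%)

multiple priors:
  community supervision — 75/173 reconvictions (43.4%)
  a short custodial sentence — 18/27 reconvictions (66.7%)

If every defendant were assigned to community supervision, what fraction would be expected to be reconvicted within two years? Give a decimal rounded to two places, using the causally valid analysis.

Here prior-record length is a common cause — it drives both which disposition a case falls under and the outcome. The crude comparison mixes populations; the stratum-specific rates are the causally relevant ones.
Standardising community supervision to the population prior-record length mix: 0.500·2/27 + 0.500·75/173 = 0.254.

0.25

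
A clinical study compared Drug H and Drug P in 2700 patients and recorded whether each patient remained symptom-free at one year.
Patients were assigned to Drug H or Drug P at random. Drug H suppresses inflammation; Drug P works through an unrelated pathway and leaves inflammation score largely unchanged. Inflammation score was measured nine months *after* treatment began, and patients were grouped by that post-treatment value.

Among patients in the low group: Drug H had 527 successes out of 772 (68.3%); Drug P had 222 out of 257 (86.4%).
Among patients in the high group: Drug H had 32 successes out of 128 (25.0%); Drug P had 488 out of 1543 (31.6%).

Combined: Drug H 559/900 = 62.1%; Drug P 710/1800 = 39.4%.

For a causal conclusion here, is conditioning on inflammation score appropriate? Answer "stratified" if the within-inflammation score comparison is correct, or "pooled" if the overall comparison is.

pooled

Within every inflammation score level Drug P has the higher rate, yet pooled Drug H does — Simpson's reversal.
Inflammation score here is a post-treatment variable shaped by the drug; conditioning on it would introduce bias rather than remove it. The overall comparison is the causal one.
Pooled: Drug H 62.1% vs Drug P 39.4%; Drug H is higher overall.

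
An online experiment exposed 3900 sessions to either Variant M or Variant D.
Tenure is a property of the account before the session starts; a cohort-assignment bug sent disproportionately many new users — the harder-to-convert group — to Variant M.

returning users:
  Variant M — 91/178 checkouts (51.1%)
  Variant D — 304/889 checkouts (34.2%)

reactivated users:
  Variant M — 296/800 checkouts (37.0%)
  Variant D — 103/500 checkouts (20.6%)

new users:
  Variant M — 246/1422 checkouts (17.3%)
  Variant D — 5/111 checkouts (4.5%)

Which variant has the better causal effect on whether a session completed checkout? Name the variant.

Variant M

Within every user tenure level Variant M has the higher rate, yet pooled Variant D does — Simpson's reversal.
Since user tenure is a pre-existing factor (not a product of the variant) and it affects the outcome on its own, it is a confounder. The stratified rates, not the pooled rate, identify the causal effect.
Within each level — returning users: 51.1% vs 34.2%; reactivated users: 37.0% vs 20.6%; new users: 17.3% vs 4.5% — Variant M is higher every time.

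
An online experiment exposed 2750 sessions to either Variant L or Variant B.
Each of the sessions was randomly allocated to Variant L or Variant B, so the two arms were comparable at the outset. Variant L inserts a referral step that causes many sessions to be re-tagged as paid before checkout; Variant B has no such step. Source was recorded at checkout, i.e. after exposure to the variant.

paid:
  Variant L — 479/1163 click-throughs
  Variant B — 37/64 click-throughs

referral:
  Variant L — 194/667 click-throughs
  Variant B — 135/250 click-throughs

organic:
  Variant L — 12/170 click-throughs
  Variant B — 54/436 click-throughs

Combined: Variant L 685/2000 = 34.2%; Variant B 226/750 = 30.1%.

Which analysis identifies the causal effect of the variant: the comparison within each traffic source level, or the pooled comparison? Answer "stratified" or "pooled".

Because the variant influences traffic source, traffic source is a post-treatment mediator, not a confounder. Stratifying on it would bias the estimate; the causal effect is the crude pooled difference.
Pooled: Variant L 34.2% vs Variant B 30.1%; Variant L is higher overall.

pooled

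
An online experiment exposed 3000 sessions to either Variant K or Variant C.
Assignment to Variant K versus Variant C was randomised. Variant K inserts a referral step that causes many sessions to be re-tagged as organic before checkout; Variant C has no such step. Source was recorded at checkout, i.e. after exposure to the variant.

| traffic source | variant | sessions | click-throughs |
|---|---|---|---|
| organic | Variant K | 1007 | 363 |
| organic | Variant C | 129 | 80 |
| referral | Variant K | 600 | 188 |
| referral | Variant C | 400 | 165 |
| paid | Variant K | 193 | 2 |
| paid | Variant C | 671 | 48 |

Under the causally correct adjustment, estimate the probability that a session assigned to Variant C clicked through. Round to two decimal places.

0.24

The distribution of traffic source is itself part of what the variant does — it is an intermediate outcome. Holding it fixed would remove that part of the effect; the total effect is the pooled difference.
So P(outcome | do(Variant C)) is just the pooled rate for Variant C: 293/1200 = 0.244.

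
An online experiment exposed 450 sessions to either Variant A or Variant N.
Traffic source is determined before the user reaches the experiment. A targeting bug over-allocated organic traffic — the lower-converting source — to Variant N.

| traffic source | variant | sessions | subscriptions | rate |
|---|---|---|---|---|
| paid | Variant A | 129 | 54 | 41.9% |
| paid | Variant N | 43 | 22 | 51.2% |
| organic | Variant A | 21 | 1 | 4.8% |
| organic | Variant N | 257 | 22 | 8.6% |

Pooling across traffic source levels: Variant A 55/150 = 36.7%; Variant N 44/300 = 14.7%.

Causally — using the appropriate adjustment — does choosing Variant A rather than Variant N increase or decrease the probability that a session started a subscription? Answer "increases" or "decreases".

The traffic source-specific comparison favours Variant N throughout, but the pooled figures favour Variant A. The question is whether to condition on traffic source.
Traffic source is set before the variant has any effect — it is not caused by the variant — and it independently drives the outcome. That makes it a confounder, so the causal comparison is within traffic source levels.
Within each level — paid: 41.9% vs 51.2%; organic: 4.8% vs 8.6% — Variant N is higher every time.

decreases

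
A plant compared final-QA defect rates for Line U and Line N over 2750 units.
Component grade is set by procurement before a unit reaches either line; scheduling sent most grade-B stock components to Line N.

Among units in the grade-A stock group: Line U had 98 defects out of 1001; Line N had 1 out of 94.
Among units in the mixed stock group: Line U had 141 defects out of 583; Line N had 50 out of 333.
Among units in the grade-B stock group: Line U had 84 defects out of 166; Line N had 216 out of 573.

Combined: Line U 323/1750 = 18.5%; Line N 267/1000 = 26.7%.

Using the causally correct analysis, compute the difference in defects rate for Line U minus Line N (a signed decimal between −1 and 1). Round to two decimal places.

+0.10

Nothing the line does changes component grade; the imbalance is an allocation artefact. With component grade also predicting the outcome, the pooled figure is confounded, and the within-stratum comparison is the causal one.
Adjusting over the population distribution of component grade: 0.398·(0.098−0.011) + 0.333·(0.242−0.150) + 0.269·(0.506−0.377) = +0.100.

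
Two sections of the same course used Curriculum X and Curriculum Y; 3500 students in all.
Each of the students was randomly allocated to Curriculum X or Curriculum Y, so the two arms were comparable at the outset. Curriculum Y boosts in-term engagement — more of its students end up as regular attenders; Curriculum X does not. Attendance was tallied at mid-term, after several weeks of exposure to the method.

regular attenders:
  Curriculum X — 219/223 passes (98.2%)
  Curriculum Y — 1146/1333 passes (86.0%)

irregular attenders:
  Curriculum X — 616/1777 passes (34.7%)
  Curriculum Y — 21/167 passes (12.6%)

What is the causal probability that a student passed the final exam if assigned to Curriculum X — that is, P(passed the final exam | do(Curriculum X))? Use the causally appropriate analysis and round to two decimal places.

0.42

The distribution of mid-term attendance is itself part of what the teaching method does — it is an intermediate outcome. Holding it fixed would remove that part of the effect; the total effect is the pooled difference.
So P(outcome | do(Curriculum X)) is just the pooled rate for Curriculum X: 835/2000 = 0.417.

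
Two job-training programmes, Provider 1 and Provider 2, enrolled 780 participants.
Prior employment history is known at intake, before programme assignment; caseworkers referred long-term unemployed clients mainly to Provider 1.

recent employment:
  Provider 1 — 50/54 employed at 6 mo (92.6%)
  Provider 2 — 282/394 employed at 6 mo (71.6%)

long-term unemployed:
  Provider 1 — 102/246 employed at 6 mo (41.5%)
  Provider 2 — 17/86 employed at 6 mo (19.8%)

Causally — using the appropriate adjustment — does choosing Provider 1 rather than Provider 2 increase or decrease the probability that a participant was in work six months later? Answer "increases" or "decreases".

Within every prior employment history level Provider 1 has the higher rate, yet pooled Provider 2 does — Simpson's reversal.
Since prior employment history is a pre-existing factor (not a product of the programme) and it affects the outcome on its own, it is a confounder. The stratified rates, not the pooled rate, identify the causal effect.
Within each level — recent employment: 92.6% vs 71.6%; long-term unemployed: 41.5% vs 19.8% — Provider 1 is higher every time.

increases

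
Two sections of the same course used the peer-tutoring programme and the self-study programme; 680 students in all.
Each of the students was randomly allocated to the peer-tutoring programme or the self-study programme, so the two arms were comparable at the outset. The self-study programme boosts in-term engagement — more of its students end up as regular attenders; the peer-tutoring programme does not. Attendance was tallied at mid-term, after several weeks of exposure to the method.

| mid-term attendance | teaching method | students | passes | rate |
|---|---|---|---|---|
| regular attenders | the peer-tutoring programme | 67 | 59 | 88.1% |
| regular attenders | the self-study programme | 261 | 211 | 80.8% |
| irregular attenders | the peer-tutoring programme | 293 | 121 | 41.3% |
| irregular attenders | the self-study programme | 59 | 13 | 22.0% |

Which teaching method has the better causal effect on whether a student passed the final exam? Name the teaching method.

The stratified and pooled comparisons disagree (the peer-tutoring programme wins within each mid-term attendance; the self-study programme wins overall), so the answer turns on the causal role of mid-term attendance.
Mid-term attendance lies on the pathway teaching method → mid-term attendance → outcome, so adjusting for it blocks the indirect effect. For the total causal effect of teaching method, use the unadjusted pooled rates.
Pooled: the peer-tutoring programme 50.0% vs the self-study programme 70.0%; the self-study programme is higher overall.

the self-study programme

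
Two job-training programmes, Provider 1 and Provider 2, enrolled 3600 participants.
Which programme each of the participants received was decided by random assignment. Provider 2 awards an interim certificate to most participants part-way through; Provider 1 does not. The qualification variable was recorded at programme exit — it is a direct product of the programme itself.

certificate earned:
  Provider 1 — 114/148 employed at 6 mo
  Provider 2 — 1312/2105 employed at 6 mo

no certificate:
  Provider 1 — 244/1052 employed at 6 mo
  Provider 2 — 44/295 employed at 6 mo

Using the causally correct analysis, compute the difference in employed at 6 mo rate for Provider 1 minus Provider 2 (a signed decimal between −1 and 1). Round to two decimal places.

Within every qualification attained during the programme level Provider 1 has the higher rate, yet pooled Provider 2 does — Simpson's reversal.
Qualification attained during the programme here is a post-treatment variable shaped by the programme; conditioning on it would introduce bias rather than remove it. The overall comparison is the causal one.
The causal difference is the pooled difference: 0.298 − 0.565 = -0.267.

-0.27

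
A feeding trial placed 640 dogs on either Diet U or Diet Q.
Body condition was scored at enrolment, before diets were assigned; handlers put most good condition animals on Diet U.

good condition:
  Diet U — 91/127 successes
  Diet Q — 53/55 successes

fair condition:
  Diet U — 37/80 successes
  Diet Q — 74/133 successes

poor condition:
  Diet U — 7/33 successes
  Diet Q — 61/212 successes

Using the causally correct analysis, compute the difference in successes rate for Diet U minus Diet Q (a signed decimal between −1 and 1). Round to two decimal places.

-0.13

Diet Q is higher inside every starting body condition stratum but Diet U is higher in aggregate. Whether to stratify depends on how starting body condition relates to the diet.
Starting body condition differs across diets for reasons unrelated to any effect of the diet itself, and it separately predicts the outcome — a classic confounder. We must compare within starting body condition levels.
Adjusting over the population distribution of starting body condition: 0.284·(0.717−0.964) + 0.333·(0.463−0.556) + 0.383·(0.212−0.288) = -0.130.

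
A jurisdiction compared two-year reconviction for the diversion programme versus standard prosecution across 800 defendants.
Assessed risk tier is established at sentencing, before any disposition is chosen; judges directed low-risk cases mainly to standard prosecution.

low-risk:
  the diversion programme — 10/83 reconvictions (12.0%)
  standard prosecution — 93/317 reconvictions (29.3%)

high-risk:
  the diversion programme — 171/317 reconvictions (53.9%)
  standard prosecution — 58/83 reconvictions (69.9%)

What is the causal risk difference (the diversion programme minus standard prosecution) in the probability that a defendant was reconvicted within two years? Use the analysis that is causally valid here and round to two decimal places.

-0.17

Assessed risk tier is set before the disposition has any effect — it is not caused by the disposition — and it independently drives the outcome. That makes it a confounder, so the causal comparison is within assessed risk tier levels.
Adjusting over the population distribution of assessed risk tier: 0.500·(0.120−0.293) + 0.500·(0.539−0.699) = -0.166.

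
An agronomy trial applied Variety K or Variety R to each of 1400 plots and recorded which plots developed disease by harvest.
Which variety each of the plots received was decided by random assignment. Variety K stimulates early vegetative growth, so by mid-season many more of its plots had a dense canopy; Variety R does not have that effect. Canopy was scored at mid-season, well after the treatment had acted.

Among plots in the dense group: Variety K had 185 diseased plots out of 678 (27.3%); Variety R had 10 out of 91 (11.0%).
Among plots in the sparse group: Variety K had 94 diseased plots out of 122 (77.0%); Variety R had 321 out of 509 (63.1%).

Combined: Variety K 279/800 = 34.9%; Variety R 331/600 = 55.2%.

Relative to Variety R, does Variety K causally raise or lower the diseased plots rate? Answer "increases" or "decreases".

decreases

The mid-season canopy-specific comparison favours Variety R throughout, but the pooled figures favour Variety K. The question is whether to condition on mid-season canopy.
Stratifying would compare varietys among plots the varietys themselves sorted into mid-season canopy groups — a form of selection on an intermediate. The unconditioned pooled rates give the total causal effect.
Pooled: Variety K 34.9% vs Variety R 55.2%; Variety K is lower overall.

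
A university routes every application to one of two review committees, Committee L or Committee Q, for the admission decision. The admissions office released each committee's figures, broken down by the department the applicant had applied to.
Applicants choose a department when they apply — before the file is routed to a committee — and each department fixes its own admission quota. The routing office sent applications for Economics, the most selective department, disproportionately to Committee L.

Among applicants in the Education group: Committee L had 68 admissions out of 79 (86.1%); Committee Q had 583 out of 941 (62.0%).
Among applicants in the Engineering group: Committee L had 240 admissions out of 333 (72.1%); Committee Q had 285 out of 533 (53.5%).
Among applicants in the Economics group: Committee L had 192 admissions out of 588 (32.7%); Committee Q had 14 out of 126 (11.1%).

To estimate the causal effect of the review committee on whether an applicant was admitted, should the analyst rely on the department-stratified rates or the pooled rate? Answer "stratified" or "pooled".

stratified

The department-specific comparison favours Committee L throughout, but the pooled figures favour Committee Q. The question is whether to condition on department.
The imbalance in department arose from how applicants were allocated, not from anything the review committee did; and department independently affects the outcome. The pooled gap is confounded — condition on department.
Within each level — Education: 86.1% vs 62.0%; Engineering: 72.1% vs 53.5%; Economics: 32.7% vs 11.1% — Committee L is higher every time.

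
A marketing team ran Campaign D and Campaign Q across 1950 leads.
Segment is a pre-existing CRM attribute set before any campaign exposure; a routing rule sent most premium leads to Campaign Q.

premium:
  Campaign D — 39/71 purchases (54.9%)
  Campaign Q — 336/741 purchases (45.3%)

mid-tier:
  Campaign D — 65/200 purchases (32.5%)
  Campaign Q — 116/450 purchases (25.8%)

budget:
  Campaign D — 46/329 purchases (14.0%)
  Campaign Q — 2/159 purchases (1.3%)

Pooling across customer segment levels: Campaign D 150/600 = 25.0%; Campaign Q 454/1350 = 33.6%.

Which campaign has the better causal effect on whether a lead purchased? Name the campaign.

Campaign D

Customer segment satisfies the back-door criterion: it is not a descendant of the campaign, and it blocks the spurious path from campaign to outcome. Adjusting for it (i.e., using the within-customer segment rates) gives the causal effect.
Within each level — premium: 54.9% vs 45.3%; mid-tier: 32.5% vs 25.8%; budget: 14.0% vs 1.3% — Campaign D is higher every time.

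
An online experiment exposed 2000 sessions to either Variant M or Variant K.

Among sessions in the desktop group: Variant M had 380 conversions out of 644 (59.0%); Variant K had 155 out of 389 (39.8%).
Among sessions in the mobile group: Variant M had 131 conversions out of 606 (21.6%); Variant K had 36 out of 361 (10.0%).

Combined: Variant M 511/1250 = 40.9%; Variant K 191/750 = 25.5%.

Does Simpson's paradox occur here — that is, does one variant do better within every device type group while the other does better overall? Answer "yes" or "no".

Within each device type level (desktop 59.0% vs 39.8%; mobile 21.6% vs 10.0%), Variant M has the higher rate every time. Pooled: 40.9% vs 25.5% — Variant M has the higher rate overall. They agree.

no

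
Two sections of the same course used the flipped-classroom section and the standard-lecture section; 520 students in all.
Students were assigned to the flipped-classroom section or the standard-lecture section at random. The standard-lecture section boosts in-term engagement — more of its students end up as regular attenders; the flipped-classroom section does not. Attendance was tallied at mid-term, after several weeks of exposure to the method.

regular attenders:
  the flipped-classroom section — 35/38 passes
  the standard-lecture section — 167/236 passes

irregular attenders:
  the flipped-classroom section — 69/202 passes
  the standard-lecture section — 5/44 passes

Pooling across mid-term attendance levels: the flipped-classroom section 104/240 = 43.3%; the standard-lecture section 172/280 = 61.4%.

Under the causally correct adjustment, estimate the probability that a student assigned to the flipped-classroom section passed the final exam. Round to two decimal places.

Within every mid-term attendance level the flipped-classroom section has the higher rate, yet pooled the standard-lecture section does — Simpson's reversal.
Mid-term attendance lies on the pathway teaching method → mid-term attendance → outcome, so adjusting for it blocks the indirect effect. For the total causal effect of teaching method, use the unadjusted pooled rates.
So P(outcome | do(the flipped-classroom section)) is just the pooled rate for the flipped-classroom section: 104/240 = 0.433.

0.43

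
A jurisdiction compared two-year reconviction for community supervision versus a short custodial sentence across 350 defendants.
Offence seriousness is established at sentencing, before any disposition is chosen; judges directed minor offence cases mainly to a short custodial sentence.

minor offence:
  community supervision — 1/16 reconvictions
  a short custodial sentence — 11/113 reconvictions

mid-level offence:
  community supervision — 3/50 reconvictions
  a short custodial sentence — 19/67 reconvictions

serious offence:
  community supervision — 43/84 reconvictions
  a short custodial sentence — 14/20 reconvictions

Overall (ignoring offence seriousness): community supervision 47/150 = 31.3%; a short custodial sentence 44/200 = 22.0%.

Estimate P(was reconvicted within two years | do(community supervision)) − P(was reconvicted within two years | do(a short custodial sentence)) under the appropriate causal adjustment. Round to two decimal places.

Offence seriousness differs across dispositions for reasons unrelated to any effect of the disposition itself, and it separately predicts the outcome — a classic confounder. We must compare within offence seriousness levels.
Adjusting over the population distribution of offence seriousness: 0.369·(0.062−0.097) + 0.334·(0.060−0.284) + 0.297·(0.512−0.700) = -0.143.

-0.14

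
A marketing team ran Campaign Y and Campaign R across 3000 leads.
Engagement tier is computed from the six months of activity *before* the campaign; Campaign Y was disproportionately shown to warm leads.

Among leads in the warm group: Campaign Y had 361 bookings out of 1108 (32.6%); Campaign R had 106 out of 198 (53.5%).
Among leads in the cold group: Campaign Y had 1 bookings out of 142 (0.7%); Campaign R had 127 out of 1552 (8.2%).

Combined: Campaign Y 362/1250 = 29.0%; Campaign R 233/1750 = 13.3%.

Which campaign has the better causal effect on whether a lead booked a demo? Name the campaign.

The stratified and pooled comparisons disagree (Campaign R wins within each engagement tier; Campaign Y wins overall), so the answer turns on the causal role of engagement tier.
Engagement tier differs across campaigns for reasons unrelated to any effect of the campaign itself, and it separately predicts the outcome — a classic confounder. We must compare within engagement tier levels.
Within each level — warm: 32.6% vs 53.5%; cold: 0.7% vs 8.2% — Campaign R is higher every time.

Campaign R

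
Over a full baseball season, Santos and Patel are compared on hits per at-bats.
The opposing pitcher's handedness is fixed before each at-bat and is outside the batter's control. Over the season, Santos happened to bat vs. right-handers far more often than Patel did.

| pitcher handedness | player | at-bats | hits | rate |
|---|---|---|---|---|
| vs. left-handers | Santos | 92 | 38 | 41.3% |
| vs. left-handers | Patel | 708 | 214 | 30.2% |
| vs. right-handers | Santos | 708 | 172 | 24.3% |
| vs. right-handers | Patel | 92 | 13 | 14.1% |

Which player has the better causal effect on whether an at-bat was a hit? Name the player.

Santos

The stratified and pooled comparisons disagree (Santos wins within each pitcher handedness; Patel wins overall), so the answer turns on the causal role of pitcher handedness.
Pitcher handedness is set before the player has any effect — it is not caused by the player — and it independently drives the outcome. That makes it a confounder, so the causal comparison is within pitcher handedness levels.
Within each level — vs. left-handers: 41.3% vs 30.2%; vs. right-handers: 24.3% vs 14.1% — Santos is higher every time.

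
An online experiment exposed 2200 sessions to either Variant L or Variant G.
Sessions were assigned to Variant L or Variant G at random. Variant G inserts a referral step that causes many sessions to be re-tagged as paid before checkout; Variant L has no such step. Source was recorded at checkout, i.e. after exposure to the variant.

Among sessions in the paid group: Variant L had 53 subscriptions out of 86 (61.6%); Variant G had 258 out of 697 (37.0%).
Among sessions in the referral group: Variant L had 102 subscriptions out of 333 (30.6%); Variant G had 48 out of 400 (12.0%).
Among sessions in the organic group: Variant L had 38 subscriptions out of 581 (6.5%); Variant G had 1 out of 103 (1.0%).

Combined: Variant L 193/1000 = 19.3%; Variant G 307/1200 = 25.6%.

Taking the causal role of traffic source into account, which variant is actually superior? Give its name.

The distribution of traffic source is itself part of what the variant does — it is an intermediate outcome. Holding it fixed would remove that part of the effect; the total effect is the pooled difference.
Pooled: Variant L 19.3% vs Variant G 25.6%; Variant G is higher overall.

Variant G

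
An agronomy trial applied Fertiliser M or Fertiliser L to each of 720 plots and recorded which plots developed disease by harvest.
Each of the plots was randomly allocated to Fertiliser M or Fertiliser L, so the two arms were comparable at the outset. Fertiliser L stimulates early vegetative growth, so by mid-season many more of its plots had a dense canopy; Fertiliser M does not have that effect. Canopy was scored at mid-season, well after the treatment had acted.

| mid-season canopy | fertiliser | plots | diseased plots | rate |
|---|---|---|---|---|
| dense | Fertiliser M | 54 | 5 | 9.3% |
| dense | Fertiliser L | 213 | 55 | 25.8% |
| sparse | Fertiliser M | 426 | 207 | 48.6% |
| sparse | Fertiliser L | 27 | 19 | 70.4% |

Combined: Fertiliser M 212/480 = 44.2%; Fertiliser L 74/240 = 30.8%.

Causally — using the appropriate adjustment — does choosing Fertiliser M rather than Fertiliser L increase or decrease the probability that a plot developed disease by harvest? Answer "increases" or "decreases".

Fertiliser M is lower inside every mid-season canopy stratum but Fertiliser L is lower in aggregate. Whether to stratify depends on how mid-season canopy relates to the fertiliser.
The distribution of mid-season canopy is itself part of what the fertiliser does — it is an intermediate outcome. Holding it fixed would remove that part of the effect; the total effect is the pooled difference.
Pooled: Fertiliser M 44.2% vs Fertiliser L 30.8%; Fertiliser L is lower overall.

increases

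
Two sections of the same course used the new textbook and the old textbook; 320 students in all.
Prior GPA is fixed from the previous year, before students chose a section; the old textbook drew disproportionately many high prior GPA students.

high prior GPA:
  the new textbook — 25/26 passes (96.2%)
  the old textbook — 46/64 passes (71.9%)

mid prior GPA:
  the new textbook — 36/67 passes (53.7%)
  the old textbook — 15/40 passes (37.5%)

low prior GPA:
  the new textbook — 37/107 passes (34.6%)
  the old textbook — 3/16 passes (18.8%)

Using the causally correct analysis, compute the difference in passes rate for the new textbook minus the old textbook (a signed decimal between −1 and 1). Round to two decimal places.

The stratified and pooled comparisons disagree (the new textbook wins within each prior GPA band; the old textbook wins overall), so the answer turns on the causal role of prior GPA band.
The imbalance in prior GPA band arose from how students were allocated, not from anything the teaching method did; and prior GPA band independently affects the outcome. The pooled gap is confounded — condition on prior GPA band.
Adjusting over the population distribution of prior GPA band: 0.281·(0.962−0.719) + 0.334·(0.537−0.375) + 0.384·(0.346−0.188) = +0.183.

+0.18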